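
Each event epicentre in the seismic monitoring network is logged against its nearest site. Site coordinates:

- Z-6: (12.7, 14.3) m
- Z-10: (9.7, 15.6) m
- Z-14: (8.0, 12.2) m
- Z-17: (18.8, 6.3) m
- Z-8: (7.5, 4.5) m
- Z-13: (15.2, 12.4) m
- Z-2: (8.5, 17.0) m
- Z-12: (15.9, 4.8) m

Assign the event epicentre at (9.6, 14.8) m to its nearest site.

Squared distances to each site:
Z-6: 9.860; Z-10: 0.650; Z-14: 9.320; Z-17: 156.890; Z-8: 110.500; Z-13: 37.120; Z-2: 6.050; Z-12: 139.690.
Minimum at Z-10.

Z-10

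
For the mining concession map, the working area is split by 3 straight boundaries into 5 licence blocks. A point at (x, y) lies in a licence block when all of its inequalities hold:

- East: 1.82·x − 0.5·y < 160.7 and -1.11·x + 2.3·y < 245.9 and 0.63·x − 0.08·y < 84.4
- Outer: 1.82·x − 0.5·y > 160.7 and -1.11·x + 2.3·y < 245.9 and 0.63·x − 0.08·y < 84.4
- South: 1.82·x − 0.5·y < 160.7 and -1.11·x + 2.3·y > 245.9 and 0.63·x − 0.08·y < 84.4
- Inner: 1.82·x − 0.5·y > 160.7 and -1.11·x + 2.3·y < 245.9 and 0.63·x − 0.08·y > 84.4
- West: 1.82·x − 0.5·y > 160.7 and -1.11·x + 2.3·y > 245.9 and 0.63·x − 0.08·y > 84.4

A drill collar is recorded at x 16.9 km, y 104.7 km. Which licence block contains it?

1.82·16.9 − 0.5·104.7 = -21.592, which is < 160.7
-1.11·16.9 + 2.3·104.7 = 222.051, which is < 245.9
0.63·16.9 − 0.08·104.7 = 2.271, which is < 84.4
This sign pattern matches East.

East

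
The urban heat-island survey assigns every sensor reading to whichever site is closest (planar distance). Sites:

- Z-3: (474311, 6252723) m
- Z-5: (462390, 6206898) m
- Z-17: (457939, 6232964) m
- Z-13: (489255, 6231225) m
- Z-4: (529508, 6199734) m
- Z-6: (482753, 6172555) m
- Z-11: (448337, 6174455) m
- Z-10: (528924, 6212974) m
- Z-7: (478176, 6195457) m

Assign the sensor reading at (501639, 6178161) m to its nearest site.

Z-6

Squared distances to each site:
Z-3: 6306311428.000; Z-5: 2366299170.000; Z-17: 4913058809.000; Z-13: 2969151552.000; Z-4: 1242075490.000; Z-6: 388108232.000; Z-11: 2854837640.000; Z-10: 1956416194.000; Z-7: 849663985.000.
Minimum at Z-6.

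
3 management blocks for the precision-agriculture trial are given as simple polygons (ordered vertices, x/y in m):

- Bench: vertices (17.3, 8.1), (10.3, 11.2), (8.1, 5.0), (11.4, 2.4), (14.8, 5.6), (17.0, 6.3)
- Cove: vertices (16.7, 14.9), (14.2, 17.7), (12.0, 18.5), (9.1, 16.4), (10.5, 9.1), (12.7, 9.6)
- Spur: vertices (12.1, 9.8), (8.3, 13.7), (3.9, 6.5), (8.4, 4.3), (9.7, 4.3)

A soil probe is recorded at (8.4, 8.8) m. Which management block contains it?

Spur

Cast a ray rightward from (8.4, 8.8). For each polygon, the edges (by vertex number in listed order) whose endpoints lie on opposite sides of y = 8.8, where each meets that height, and whether that is right or left of the point:
Bench: 1–2 at x≈15.72 (right), 2–3 at x≈9.45 (right) → 2 crossings.
Cove: no edge straddles that height → 0 crossings.
Spur: 2–3 at x≈5.31 (left), 5–1 at x≈11.66 (right) → 1 crossing.
Only Spur has an odd count, so the point is inside Spur.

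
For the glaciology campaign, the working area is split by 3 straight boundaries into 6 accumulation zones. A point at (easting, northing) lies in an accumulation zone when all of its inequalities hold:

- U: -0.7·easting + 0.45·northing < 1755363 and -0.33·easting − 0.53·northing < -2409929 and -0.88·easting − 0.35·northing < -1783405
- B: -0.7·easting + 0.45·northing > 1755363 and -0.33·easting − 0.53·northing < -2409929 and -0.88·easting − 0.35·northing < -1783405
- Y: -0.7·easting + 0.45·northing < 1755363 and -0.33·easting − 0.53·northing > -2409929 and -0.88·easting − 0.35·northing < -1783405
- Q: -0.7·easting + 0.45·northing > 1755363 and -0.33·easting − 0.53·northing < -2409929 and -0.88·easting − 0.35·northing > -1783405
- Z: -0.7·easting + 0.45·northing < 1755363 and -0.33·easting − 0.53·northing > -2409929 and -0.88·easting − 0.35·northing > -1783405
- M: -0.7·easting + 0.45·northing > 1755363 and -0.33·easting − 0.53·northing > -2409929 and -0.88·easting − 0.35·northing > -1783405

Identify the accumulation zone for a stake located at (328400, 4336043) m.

-0.7·328400 + 0.45·4336043 = 1721339.350, which is < 1755363
-0.33·328400 − 0.53·4336043 = -2406474.790, which is > -2409929
-0.88·328400 − 0.35·4336043 = -1806607.050, which is < -1783405
This sign pattern matches Y.

Y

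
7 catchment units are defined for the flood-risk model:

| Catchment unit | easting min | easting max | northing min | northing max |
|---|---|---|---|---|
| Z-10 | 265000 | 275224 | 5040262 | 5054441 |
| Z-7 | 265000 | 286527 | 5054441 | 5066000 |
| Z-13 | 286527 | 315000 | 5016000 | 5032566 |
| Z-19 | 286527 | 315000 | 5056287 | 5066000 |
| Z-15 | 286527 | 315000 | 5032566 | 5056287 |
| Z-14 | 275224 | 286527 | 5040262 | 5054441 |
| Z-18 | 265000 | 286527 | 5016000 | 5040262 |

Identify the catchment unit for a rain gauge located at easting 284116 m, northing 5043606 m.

The point has easting = 284116 and northing = 5043606.
Only Z-14 satisfies 275224 ≤ easting ≤ 286527 and 5040262 ≤ northing ≤ 5054441.

Z-14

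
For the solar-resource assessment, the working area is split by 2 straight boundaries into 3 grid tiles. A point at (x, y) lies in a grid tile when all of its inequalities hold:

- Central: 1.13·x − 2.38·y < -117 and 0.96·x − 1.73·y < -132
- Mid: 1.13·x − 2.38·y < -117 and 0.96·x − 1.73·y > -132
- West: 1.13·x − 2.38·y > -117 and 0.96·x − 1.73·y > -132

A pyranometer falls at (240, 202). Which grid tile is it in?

1.13·240 − 2.38·202 = -209.560, which is < -117
0.96·240 − 1.73·202 = -119.060, which is > -132
This sign pattern matches Mid.

Mid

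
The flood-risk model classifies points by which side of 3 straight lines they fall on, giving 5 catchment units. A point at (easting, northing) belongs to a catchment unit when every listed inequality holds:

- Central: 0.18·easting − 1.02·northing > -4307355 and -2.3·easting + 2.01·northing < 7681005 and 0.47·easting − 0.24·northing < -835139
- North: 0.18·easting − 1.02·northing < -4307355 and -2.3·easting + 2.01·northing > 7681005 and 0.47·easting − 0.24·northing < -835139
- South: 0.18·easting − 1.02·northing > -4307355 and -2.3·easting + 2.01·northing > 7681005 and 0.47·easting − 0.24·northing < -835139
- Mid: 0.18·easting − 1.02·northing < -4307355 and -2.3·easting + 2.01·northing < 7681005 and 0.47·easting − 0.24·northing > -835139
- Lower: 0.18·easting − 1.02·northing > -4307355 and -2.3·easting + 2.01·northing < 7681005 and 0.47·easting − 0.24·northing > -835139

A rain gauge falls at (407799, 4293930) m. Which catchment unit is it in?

South

0.18·407799 − 1.02·4293930 = -4306404.780, which is > -4307355
-2.3·407799 + 2.01·4293930 = 7692861.600, which is > 7681005
0.47·407799 − 0.24·4293930 = -838877.670, which is < -835139
This sign pattern matches South.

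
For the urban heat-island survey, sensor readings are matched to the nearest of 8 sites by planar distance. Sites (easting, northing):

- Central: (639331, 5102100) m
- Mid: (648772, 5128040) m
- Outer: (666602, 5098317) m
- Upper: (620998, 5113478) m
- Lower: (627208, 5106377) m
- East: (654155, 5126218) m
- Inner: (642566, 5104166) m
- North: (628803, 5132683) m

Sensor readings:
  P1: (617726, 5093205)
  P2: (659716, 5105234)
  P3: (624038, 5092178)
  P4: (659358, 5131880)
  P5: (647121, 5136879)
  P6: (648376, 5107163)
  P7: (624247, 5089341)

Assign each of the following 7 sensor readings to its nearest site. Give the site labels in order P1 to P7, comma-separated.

Lower, Outer, Lower, East, Mid, Inner, Lower

P1 → Lower (d²=263409908.00)
P2 → Outer (d²=95261885.00)
P3 → Lower (d²=211660501.00)
P4 → East (d²=59129453.00)
P5 → Mid (d²=80853722.00)
P6 → Inner (d²=42738109.00)
P7 → Lower (d²=298992817.00)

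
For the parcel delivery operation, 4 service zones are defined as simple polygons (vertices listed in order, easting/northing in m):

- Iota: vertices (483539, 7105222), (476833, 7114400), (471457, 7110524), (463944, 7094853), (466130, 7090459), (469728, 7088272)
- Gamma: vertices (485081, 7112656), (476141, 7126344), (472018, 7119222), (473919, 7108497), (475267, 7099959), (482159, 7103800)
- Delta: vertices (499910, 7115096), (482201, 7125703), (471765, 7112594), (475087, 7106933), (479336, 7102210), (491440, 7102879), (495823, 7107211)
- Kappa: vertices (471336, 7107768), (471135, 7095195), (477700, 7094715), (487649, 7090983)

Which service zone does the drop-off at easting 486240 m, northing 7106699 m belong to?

Cast a ray rightward from (486240, 7106699). For each polygon, the edges (by vertex number in listed order) whose endpoints lie on opposite sides of northing = 7106699, where each meets that height, and whether that is right or left of the point:
Iota: 1–2 at easting≈482459.8 (left), 3–4 at easting≈469623.2 (left) → 0 crossings.
Gamma: 4–5 at easting≈474202.9 (left), 6–1 at easting≈483115.5 (left) → 0 crossings.
Delta: 4–5 at easting≈475297.5 (left), 6–7 at easting≈495305.0 (right) → 1 crossing.
Kappa: 1–2 at easting≈471318.9 (left), 4–1 at easting≈472374.9 (left) → 0 crossings.
Only Delta has an odd count, so the point is inside Delta.

Delta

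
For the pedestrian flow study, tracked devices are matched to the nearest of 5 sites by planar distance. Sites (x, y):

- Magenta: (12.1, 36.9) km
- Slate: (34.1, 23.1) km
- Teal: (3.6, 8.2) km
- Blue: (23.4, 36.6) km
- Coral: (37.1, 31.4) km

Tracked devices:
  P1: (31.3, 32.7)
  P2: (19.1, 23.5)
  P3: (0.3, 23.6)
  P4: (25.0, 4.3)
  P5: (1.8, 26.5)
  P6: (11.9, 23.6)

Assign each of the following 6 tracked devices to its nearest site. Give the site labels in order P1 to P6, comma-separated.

P1 → Coral (d²=35.33)
P2 → Blue (d²=190.10)
P3 → Teal (d²=248.05)
P4 → Slate (d²=436.25)
P5 → Magenta (d²=214.25)
P6 → Magenta (d²=176.93)

Coral, Blue, Teal, Slate, Magenta, Magenta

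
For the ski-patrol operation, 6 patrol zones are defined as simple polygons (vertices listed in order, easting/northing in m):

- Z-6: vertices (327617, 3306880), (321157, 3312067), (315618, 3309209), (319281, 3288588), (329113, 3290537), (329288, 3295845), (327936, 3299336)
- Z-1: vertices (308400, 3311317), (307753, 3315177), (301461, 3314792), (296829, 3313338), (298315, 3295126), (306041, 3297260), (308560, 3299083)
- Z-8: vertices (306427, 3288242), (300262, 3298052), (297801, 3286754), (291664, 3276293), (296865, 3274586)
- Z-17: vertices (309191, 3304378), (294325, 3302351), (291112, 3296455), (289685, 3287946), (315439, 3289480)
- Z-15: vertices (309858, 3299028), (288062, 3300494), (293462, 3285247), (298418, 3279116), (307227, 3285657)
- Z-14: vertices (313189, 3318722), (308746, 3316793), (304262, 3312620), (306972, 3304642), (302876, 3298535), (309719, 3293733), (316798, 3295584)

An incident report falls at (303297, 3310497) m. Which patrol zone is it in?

Z-1

Cast a ray rightward from (303297, 3310497). For each polygon, the edges (by vertex number in listed order) whose endpoints lie on opposite sides of northing = 3310497, where each meets that height, and whether that is right or left of the point:
Z-6: 1–2 at easting≈323112.3 (right), 2–3 at easting≈318114.2 (right) → 2 crossings.
Z-1: 4–5 at easting≈297060.8 (left), 7–1 at easting≈308410.7 (right) → 1 crossing.
Z-8: no edge straddles that height → 0 crossings.
Z-17: no edge straddles that height → 0 crossings.
Z-15: no edge straddles that height → 0 crossings.
Z-14: 3–4 at easting≈304983.1 (right), 7–1 at easting≈314471.9 (right) → 2 crossings.
Only Z-1 has an odd count, so the point is inside Z-1.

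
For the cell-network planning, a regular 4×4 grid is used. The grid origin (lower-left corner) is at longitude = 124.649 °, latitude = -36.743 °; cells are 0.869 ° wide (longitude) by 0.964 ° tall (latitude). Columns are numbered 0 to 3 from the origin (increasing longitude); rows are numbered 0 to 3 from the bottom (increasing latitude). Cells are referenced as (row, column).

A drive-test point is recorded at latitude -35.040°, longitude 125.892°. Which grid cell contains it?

Column index: ⌊(125.892 − 124.649) / 0.869⌋ = ⌊1.430⌋ = 1
Row offset from origin: ⌊(-35.040 − -36.743) / 0.964⌋ = ⌊1.767⌋ = 1 → row 1

(1, 1)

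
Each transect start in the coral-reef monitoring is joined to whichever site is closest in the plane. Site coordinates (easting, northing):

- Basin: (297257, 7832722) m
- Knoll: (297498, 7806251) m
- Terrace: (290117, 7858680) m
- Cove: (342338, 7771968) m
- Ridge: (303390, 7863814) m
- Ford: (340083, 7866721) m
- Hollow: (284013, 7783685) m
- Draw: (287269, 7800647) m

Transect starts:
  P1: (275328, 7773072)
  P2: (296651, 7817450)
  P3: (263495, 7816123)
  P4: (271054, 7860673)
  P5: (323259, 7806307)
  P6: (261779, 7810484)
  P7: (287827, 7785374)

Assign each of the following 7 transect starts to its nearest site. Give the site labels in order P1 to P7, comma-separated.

P1 → Hollow (d²=188064994.00)
P2 → Knoll (d²=126135010.00)
P3 → Draw (d²=804709652.00)
P4 → Terrace (d²=367370018.00)
P5 → Knoll (d²=663632257.00)
P6 → Draw (d²=746506669.00)
P7 → Hollow (d²=17399317.00)

Hollow, Knoll, Draw, Terrace, Knoll, Draw, Hollow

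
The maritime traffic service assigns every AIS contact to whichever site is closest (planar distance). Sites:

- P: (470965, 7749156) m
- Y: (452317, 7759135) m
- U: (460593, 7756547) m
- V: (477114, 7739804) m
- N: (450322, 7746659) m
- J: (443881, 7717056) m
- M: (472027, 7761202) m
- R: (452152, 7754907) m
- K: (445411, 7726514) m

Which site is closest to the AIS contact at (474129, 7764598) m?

Squared distances to each site:
P: 248466260.000; Y: 505607713.000; U: 248041897.000; V: 623652661.000; N: 888580970.000; J: 3175183268.000; M: 15951220.000; R: 576904010.000; K: 2275114580.000.
Minimum at M.

M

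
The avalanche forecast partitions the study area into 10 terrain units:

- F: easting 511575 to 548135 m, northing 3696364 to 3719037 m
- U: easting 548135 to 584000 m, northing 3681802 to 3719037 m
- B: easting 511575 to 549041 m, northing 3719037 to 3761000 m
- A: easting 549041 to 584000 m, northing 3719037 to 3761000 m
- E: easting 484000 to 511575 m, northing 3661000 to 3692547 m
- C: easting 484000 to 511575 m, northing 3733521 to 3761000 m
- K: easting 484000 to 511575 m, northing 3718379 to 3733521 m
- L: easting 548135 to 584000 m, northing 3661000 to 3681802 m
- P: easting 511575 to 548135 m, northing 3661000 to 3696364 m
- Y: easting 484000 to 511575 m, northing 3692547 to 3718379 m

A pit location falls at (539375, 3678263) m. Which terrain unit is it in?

P

The point has easting = 539375 and northing = 3678263.
Only P satisfies 511575 ≤ easting ≤ 548135 and 3661000 ≤ northing ≤ 3696364.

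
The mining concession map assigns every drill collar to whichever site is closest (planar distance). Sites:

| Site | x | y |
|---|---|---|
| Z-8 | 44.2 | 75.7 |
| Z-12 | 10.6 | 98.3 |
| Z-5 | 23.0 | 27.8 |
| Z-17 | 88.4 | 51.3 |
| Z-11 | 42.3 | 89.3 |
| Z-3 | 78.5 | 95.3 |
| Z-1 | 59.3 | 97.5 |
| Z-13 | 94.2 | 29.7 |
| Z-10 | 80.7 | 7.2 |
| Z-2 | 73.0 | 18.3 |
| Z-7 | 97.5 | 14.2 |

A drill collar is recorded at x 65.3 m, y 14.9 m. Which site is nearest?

Z-2

Squared distances to each site:
Z-8: 4141.850; Z-12: 9947.650; Z-5: 1955.700; Z-17: 1858.570; Z-11: 6064.360; Z-3: 6638.400; Z-1: 6858.760; Z-13: 1054.250; Z-10: 296.450; Z-2: 70.850; Z-7: 1037.330.
Minimum at Z-2.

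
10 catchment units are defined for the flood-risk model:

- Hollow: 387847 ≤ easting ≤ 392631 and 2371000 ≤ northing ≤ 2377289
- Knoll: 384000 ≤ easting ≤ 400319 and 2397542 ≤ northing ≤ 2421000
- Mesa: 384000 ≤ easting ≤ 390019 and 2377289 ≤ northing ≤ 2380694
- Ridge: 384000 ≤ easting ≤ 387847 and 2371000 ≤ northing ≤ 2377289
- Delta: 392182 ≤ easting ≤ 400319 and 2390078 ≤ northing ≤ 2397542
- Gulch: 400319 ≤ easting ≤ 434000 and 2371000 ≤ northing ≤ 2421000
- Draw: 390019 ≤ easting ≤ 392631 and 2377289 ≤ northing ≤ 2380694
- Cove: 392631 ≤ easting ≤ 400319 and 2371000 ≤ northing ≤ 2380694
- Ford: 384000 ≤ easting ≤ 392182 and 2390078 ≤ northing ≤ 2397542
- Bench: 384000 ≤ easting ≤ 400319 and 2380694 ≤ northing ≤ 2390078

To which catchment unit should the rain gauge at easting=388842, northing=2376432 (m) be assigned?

The point has easting = 388842 and northing = 2376432.
Only Hollow satisfies 387847 ≤ easting ≤ 392631 and 2371000 ≤ northing ≤ 2377289.

Hollow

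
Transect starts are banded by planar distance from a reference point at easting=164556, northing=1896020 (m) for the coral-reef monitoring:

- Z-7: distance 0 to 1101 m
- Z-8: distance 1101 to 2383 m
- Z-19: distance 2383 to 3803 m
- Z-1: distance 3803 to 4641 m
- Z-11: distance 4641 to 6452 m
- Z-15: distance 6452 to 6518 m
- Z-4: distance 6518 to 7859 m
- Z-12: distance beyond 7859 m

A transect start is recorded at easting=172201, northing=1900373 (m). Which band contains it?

Distance = √((172201−164556)² + (1900373−1896020)²) = √(58446025.000 + 18948609.000) = 8797.422 m.
7859 ≤ 8797.422 < ∞ → Z-12.

Z-12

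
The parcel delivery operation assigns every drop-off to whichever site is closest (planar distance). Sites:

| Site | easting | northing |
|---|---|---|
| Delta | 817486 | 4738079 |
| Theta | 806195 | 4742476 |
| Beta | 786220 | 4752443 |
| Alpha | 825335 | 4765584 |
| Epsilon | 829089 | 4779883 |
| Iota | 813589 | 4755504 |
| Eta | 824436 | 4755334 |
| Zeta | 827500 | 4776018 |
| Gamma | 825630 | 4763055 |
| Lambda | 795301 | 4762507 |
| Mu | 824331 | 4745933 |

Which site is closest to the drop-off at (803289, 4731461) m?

Squared distances to each site:
Delta: 245352733.000; Theta: 129775061.000; Beta: 731595085.000; Alpha: 1650405245.000; Epsilon: 3010330084.000; Iota: 684155849.000; Eta: 1017115738.000; Zeta: 2571498770.000; Gamma: 1497301117.000; Lambda: 1027662260.000; Mu: 652204548.000.
Minimum at Theta.

Theta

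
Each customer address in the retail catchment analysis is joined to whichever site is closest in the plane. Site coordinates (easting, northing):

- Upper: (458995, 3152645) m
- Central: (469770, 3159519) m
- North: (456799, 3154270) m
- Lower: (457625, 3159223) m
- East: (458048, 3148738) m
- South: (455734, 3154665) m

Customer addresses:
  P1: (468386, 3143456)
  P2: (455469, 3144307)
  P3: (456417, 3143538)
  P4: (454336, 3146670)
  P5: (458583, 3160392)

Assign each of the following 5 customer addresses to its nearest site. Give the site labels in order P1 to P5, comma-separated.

East, East, East, East, Lower

P1 → East (d²=134773768.00)
P2 → East (d²=26285002.00)
P3 → East (d²=29700161.00)
P4 → East (d²=18055568.00)
P5 → Lower (d²=2284325.00)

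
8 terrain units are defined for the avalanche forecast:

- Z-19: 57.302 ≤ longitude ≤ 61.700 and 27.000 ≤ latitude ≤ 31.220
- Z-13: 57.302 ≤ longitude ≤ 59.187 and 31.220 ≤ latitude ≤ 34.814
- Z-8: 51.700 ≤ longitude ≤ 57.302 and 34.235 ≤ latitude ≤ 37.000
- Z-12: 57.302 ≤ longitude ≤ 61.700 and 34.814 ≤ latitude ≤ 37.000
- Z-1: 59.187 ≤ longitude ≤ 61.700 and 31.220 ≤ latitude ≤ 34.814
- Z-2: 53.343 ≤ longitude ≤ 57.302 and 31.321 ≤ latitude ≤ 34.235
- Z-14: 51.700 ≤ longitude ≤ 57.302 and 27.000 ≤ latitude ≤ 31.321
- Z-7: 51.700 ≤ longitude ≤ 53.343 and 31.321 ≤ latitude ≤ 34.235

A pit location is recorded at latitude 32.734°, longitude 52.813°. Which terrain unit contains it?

Z-7

The point has longitude = 52.813 and latitude = 32.734.
Only Z-7 satisfies 51.700 ≤ longitude ≤ 53.343 and 31.321 ≤ latitude ≤ 34.235.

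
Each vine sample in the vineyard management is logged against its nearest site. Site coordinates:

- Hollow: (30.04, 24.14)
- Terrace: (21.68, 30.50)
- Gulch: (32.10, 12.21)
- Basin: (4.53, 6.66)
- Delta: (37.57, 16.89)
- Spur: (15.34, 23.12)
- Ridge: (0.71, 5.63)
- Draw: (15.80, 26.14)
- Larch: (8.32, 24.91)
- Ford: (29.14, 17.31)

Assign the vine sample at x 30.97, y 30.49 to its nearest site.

Squared distances to each site:
Hollow: 41.187; Terrace: 86.304; Gulch: 335.435; Basin: 1266.942; Delta: 228.520; Spur: 298.614; Ridge: 1533.687; Draw: 249.051; Larch: 544.159; Ford: 177.061.
Minimum at Hollow.

Hollow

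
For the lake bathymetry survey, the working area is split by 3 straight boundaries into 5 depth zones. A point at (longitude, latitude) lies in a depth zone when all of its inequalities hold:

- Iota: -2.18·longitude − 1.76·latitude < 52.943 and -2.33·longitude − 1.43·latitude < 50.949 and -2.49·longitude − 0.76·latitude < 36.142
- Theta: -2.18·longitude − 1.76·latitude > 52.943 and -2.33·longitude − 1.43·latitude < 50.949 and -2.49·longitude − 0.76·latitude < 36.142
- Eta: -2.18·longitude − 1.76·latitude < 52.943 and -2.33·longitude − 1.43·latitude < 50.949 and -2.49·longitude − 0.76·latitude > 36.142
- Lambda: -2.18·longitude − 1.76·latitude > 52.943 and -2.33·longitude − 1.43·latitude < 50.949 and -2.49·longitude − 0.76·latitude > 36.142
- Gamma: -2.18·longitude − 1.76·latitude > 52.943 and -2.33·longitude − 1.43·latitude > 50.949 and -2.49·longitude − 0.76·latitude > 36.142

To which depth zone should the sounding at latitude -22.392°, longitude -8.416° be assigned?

-2.18·-8.416 − 1.76·-22.392 = 57.757, which is > 52.943
-2.33·-8.416 − 1.43·-22.392 = 51.630, which is > 50.949
-2.49·-8.416 − 0.76·-22.392 = 37.974, which is > 36.142
This sign pattern matches Gamma.

Gamma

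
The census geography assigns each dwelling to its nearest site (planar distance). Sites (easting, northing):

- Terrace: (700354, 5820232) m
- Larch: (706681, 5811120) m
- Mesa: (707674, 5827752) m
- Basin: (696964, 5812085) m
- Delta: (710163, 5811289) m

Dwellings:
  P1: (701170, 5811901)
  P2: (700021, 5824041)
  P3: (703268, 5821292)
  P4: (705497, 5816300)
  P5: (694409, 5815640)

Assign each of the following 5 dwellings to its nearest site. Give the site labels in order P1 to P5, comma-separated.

Basin, Terrace, Terrace, Larch, Basin

P1 → Basin (d²=17724292.00)
P2 → Terrace (d²=14619370.00)
P3 → Terrace (d²=9614996.00)
P4 → Larch (d²=28234256.00)
P5 → Basin (d²=19166050.00)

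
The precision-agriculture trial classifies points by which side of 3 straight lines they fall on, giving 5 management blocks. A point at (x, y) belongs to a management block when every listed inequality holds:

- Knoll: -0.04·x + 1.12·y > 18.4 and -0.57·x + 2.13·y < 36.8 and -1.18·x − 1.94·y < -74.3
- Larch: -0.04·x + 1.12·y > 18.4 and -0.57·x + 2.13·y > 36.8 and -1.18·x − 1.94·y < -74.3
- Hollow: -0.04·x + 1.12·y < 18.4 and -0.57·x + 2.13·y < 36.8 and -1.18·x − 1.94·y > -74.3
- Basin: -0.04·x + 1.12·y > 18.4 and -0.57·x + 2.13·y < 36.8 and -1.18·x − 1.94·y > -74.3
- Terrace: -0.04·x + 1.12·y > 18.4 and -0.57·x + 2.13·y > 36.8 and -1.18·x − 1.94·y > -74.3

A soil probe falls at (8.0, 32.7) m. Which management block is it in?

Terrace

-0.04·8.0 + 1.12·32.7 = 36.304, which is > 18.4
-0.57·8.0 + 2.13·32.7 = 65.091, which is > 36.8
-1.18·8.0 − 1.94·32.7 = -72.878, which is > -74.3
This sign pattern matches Terrace.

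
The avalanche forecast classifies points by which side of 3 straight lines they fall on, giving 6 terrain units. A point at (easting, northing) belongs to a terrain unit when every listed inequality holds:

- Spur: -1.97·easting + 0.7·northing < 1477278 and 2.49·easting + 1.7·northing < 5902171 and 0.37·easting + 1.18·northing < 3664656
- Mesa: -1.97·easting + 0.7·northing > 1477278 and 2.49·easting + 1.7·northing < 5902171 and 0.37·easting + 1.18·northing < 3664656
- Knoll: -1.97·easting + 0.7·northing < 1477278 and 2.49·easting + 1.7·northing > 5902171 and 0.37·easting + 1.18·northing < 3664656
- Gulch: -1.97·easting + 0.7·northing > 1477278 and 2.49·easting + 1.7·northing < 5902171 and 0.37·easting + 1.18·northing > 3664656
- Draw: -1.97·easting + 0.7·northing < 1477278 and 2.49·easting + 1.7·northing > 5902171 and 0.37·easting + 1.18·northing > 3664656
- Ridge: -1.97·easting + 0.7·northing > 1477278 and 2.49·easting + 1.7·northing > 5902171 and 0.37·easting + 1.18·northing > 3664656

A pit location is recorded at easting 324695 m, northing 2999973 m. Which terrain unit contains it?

-1.97·324695 + 0.7·2999973 = 1460331.950, which is < 1477278
2.49·324695 + 1.7·2999973 = 5908444.650, which is > 5902171
0.37·324695 + 1.18·2999973 = 3660105.290, which is < 3664656
This sign pattern matches Knoll.

Knoll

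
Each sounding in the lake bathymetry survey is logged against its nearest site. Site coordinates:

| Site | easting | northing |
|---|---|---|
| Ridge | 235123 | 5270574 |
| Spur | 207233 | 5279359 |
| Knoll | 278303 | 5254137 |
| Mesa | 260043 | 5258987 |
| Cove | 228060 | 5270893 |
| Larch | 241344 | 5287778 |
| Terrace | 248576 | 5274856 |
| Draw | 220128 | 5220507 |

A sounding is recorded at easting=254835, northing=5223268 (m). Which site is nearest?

Draw

Squared distances to each site:
Ridge: 2626420580.000; Spur: 5412150685.000; Knoll: 1503642185.000; Mesa: 1302970225.000; Cove: 2985041250.000; Larch: 4343547181.000; Terrace: 2700496825.000; Draw: 1212198970.000.
Minimum at Draw.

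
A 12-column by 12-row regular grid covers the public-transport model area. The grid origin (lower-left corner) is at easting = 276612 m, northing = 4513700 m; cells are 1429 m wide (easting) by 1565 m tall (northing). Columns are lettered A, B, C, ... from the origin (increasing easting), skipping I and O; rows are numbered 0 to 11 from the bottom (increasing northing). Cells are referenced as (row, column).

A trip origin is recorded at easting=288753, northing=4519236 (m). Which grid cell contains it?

(3, J)

Column index: ⌊(288753 − 276612) / 1429⌋ = ⌊8.496⌋ = 8 → column J
Row offset from origin: ⌊(4519236 − 4513700) / 1565⌋ = ⌊3.537⌋ = 3 → row 3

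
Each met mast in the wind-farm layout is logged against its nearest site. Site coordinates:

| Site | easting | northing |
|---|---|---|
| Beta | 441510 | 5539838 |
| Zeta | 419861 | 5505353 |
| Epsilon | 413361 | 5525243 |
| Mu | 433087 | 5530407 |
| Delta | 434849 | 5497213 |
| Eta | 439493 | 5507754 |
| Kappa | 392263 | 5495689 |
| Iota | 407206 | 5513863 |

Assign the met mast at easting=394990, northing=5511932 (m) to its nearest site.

Squared distances to each site:
Beta: 2942855236.000; Zeta: 661849882.000; Epsilon: 514676362.000; Mu: 1792707034.000; Delta: 1805388842.000; Eta: 1997972693.000; Kappa: 271271578.000; Iota: 152959417.000.
Minimum at Iota.

Iota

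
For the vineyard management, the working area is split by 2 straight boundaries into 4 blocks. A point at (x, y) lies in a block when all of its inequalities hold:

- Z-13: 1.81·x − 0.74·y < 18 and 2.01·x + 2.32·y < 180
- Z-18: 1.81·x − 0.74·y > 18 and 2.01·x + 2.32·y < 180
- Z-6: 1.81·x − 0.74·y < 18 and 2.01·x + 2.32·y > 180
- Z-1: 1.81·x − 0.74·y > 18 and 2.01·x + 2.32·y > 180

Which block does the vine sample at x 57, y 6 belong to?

Z-18

1.81·57 − 0.74·6 = 98.730, which is > 18
2.01·57 + 2.32·6 = 128.490, which is < 180
This sign pattern matches Z-18.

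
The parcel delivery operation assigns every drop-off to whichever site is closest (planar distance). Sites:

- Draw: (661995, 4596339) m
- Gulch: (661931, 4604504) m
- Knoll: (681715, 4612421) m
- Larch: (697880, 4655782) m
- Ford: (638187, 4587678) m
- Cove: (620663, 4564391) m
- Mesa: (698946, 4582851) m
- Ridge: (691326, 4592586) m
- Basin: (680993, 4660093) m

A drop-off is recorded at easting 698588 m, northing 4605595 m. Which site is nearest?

Squared distances to each site:
Draw: 1424721185.000; Gulch: 1344925930.000; Knoll: 331292405.000; Larch: 2519236233.000; Ford: 3969299690.000; Cove: 7770075241.000; Mesa: 517417700.000; Ridge: 221970725.000; Basin: 3279616029.000.
Minimum at Ridge.

Ridge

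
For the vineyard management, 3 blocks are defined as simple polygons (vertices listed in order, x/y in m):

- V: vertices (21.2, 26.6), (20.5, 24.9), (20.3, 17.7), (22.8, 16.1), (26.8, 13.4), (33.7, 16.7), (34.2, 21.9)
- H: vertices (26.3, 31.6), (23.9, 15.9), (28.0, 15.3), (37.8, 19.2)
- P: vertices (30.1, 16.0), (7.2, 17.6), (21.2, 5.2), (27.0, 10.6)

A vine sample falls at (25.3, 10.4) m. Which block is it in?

Cast a ray rightward from (25.3, 10.4). For each polygon, the edges (by vertex number in listed order) whose endpoints lie on opposite sides of y = 10.4, where each meets that height, and whether that is right or left of the point:
V: no edge straddles that height → 0 crossings.
H: no edge straddles that height → 0 crossings.
P: 2–3 at x≈15.33 (left), 3–4 at x≈26.79 (right) → 1 crossing.
Only P has an odd count, so the point is inside P.

P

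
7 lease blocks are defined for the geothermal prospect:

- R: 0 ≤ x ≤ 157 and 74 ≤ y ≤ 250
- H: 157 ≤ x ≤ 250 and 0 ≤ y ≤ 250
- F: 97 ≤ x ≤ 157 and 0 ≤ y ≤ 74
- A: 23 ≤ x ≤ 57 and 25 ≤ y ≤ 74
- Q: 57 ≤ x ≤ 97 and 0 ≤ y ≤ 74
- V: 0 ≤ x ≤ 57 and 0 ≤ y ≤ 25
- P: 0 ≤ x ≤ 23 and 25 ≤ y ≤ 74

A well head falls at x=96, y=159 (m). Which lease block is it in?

The point has x = 96 and y = 159.
Only R satisfies 0 ≤ x ≤ 157 and 74 ≤ y ≤ 250.

R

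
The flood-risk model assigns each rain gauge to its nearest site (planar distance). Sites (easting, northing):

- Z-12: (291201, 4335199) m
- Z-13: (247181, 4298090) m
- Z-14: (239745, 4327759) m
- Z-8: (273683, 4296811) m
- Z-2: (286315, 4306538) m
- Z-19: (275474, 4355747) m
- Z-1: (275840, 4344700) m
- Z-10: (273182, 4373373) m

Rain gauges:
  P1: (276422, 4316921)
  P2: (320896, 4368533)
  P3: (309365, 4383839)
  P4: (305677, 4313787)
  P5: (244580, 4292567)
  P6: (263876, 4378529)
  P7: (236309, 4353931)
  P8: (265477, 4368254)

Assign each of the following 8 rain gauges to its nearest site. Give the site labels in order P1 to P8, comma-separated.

P1 → Z-2 (d²=205678138.00)
P2 → Z-12 (d²=1992948581.00)
P3 → Z-10 (d²=1418746645.00)
P4 → Z-2 (d²=427435045.00)
P5 → Z-13 (d²=37268730.00)
P6 → Z-10 (d²=113185972.00)
P7 → Z-14 (d²=696779680.00)
P8 → Z-10 (d²=85571186.00)

Z-2, Z-12, Z-10, Z-2, Z-13, Z-10, Z-14, Z-10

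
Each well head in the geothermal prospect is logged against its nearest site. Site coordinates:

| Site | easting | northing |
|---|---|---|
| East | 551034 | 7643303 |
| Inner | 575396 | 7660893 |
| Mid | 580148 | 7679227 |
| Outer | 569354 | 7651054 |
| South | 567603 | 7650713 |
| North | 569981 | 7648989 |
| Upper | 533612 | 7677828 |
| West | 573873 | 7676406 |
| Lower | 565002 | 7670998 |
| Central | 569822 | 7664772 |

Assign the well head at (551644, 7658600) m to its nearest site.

Squared distances to each site:
East: 234370309.000; Inner: 569415353.000; Mid: 1237951145.000; Outer: 370586216.000; South: 316894450.000; North: 428616890.000; Upper: 694869008.000; West: 811182077.000; Lower: 332146568.000; Central: 368533268.000.
Minimum at East.

East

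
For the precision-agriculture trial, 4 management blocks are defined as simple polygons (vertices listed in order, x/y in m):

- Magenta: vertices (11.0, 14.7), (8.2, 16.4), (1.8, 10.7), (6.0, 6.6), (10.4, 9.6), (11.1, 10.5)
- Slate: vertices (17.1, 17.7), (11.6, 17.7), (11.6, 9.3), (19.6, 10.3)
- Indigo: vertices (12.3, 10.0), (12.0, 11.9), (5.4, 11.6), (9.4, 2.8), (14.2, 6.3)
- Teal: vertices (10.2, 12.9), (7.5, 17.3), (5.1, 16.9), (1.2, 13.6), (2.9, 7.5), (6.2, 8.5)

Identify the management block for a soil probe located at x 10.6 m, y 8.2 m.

Cast a ray rightward from (10.6, 8.2). For each polygon, the edges (by vertex number in listed order) whose endpoints lie on opposite sides of y = 8.2, where each meets that height, and whether that is right or left of the point:
Magenta: 3–4 at x≈4.36 (left), 4–5 at x≈8.35 (left) → 0 crossings.
Slate: no edge straddles that height → 0 crossings.
Indigo: 3–4 at x≈6.95 (left), 5–1 at x≈13.22 (right) → 1 crossing.
Teal: 4–5 at x≈2.70 (left), 5–6 at x≈5.21 (left) → 0 crossings.
Only Indigo has an odd count, so the point is inside Indigo.

Indigo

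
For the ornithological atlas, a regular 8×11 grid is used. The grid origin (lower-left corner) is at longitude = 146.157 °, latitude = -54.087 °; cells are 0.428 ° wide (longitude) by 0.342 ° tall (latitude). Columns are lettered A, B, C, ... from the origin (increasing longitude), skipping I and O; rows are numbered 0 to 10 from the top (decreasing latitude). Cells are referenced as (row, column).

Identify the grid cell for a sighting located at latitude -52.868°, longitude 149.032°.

(7, G)

Column index: ⌊(149.032 − 146.157) / 0.428⌋ = ⌊6.717⌋ = 6 → column G
Row offset from origin: ⌊(-52.868 − -54.087) / 0.342⌋ = ⌊3.564⌋ = 3 → row 7 (counted from top)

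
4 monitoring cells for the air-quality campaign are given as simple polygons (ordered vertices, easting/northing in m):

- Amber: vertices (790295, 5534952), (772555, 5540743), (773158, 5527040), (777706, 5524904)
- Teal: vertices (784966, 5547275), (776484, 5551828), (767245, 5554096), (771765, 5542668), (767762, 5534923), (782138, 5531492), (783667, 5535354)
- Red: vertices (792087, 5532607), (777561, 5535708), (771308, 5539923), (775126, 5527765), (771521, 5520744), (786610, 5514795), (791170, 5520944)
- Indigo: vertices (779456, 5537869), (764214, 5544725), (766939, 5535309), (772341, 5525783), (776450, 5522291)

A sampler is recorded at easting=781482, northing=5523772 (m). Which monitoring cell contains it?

Red

Cast a ray rightward from (781482, 5523772). For each polygon, the edges (by vertex number in listed order) whose endpoints lie on opposite sides of northing = 5523772, where each meets that height, and whether that is right or left of the point:
Amber: no edge straddles that height → 0 crossings.
Teal: no edge straddles that height → 0 crossings.
Red: 4–5 at easting≈773075.8 (left), 7–1 at easting≈791392.4 (right) → 1 crossing.
Indigo: 4–5 at easting≈774707.3 (left), 5–1 at easting≈776735.8 (left) → 0 crossings.
Only Red has an odd count, so the point is inside Red.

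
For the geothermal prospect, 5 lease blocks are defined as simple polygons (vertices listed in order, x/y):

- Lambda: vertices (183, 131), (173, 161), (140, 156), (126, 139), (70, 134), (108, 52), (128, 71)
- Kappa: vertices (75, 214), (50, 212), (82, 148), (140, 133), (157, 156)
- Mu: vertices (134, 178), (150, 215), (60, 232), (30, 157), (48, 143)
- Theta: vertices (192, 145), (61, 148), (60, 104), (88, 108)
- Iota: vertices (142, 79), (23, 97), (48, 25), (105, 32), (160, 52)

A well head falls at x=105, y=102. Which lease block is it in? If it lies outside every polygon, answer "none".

Lambda

Cast a ray rightward from (105, 102). For each polygon, the edges (by vertex number in listed order) whose endpoints lie on opposite sides of y = 102, where each meets that height, and whether that is right or left of the point:
Lambda: 5–6 at x≈84.8 (left), 7–1 at x≈156.4 (right) → 1 crossing.
Kappa: no edge straddles that height → 0 crossings.
Mu: no edge straddles that height → 0 crossings.
Theta: no edge straddles that height → 0 crossings.
Iota: no edge straddles that height → 0 crossings.
Only Lambda has an odd count, so the point is inside Lambda.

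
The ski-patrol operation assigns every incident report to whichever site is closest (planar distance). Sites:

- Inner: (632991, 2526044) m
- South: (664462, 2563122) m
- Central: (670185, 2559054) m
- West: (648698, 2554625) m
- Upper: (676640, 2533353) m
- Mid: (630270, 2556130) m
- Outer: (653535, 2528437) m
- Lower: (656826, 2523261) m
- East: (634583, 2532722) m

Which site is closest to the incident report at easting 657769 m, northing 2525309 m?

Squared distances to each site:
Inner: 614489509.000; South: 1474619218.000; Central: 1292882081.000; West: 941710897.000; Upper: 420820577.000; Mid: 1706129042.000; Outer: 27711140.000; Lower: 5083553.000; East: 592543165.000.
Minimum at Lower.

Lower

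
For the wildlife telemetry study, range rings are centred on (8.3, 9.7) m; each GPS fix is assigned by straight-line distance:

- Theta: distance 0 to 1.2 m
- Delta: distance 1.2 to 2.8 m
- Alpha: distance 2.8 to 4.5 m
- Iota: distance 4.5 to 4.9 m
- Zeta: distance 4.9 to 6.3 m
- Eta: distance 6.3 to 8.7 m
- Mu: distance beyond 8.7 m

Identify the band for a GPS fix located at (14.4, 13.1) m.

Eta

Distance = √((14.4−8.3)² + (13.1−9.7)²) = √(37.210 + 11.560) = 6.984 m.
6.3 ≤ 6.984 < 8.7 → Eta.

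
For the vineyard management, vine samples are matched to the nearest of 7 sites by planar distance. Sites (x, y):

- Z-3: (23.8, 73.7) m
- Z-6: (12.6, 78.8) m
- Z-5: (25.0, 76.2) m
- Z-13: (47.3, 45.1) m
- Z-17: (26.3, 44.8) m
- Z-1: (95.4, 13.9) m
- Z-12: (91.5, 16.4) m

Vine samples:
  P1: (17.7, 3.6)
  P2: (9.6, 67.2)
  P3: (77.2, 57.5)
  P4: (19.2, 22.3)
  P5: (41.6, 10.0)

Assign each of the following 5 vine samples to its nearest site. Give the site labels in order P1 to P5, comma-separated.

P1 → Z-17 (d²=1771.40)
P2 → Z-6 (d²=143.56)
P3 → Z-13 (d²=1047.77)
P4 → Z-17 (d²=556.66)
P5 → Z-13 (d²=1264.50)

Z-17, Z-6, Z-13, Z-17, Z-13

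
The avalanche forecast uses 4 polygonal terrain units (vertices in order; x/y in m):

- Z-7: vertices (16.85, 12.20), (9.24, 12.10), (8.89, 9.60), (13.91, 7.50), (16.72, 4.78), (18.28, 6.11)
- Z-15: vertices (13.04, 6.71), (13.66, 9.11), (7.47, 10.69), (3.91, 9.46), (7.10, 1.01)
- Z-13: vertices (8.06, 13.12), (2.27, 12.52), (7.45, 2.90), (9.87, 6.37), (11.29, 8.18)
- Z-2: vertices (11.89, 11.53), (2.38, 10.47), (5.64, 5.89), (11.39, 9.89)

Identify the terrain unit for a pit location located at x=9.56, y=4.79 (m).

Cast a ray rightward from (9.56, 4.79). For each polygon, the edges (by vertex number in listed order) whose endpoints lie on opposite sides of y = 4.79, where each meets that height, and whether that is right or left of the point:
Z-7: 4–5 at x≈16.710 (right), 5–6 at x≈16.732 (right) → 2 crossings.
Z-15: 4–5 at x≈5.673 (left), 5–1 at x≈11.039 (right) → 1 crossing.
Z-13: 2–3 at x≈6.432 (left), 3–4 at x≈8.768 (left) → 0 crossings.
Z-2: no edge straddles that height → 0 crossings.
Only Z-15 has an odd count, so the point is inside Z-15.

Z-15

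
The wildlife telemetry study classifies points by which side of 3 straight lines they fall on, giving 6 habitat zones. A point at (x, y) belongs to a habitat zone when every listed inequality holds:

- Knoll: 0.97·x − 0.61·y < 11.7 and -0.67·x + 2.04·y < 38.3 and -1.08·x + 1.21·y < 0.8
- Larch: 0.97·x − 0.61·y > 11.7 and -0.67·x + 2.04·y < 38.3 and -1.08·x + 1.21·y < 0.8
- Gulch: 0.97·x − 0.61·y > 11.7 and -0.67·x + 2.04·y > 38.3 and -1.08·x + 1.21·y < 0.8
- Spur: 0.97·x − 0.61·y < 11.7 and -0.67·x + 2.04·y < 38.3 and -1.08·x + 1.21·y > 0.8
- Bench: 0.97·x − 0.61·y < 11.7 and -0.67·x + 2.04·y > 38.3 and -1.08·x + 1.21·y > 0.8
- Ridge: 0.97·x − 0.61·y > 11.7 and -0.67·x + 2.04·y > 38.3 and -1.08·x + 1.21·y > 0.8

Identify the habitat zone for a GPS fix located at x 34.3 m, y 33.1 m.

Ridge

0.97·34.3 − 0.61·33.1 = 13.080, which is > 11.7
-0.67·34.3 + 2.04·33.1 = 44.543, which is > 38.3
-1.08·34.3 + 1.21·33.1 = 3.007, which is > 0.8
This sign pattern matches Ridge.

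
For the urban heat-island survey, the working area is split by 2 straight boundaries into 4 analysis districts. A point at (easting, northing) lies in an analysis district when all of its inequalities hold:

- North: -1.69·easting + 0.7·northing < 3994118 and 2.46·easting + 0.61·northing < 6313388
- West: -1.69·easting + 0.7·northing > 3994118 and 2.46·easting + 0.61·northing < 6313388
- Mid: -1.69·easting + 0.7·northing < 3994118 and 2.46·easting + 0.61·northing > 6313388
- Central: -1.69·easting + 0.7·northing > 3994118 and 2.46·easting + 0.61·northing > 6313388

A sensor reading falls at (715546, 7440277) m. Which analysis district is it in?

West

-1.69·715546 + 0.7·7440277 = 3998921.160, which is > 3994118
2.46·715546 + 0.61·7440277 = 6298812.130, which is < 6313388
This sign pattern matches West.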